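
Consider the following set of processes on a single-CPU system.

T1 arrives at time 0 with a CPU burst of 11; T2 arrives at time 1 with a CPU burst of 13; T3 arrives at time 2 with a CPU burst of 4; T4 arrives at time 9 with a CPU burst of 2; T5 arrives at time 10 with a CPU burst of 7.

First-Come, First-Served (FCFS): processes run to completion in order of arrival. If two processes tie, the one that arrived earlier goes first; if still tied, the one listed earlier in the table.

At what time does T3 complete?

Schedule: | T1 0-11 | T2 11-24 | T3 24-28 | T4 28-30 | T5 30-37 |
Completion: T1=11  T2=24  T3=28  T4=30  T5=37

28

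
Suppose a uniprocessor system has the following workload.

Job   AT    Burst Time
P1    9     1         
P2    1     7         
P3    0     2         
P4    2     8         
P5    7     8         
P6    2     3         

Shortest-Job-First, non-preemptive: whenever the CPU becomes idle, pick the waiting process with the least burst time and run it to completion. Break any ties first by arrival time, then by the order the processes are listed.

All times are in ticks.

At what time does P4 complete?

Gantt: | P3 0-2 | P6 2-5 | P2 5-12 | P1 12-13 | P4 13-21 | P5 21-29 |
Completion: P1=13  P2=12  P3=2  P4=21  P5=29  P6=5

21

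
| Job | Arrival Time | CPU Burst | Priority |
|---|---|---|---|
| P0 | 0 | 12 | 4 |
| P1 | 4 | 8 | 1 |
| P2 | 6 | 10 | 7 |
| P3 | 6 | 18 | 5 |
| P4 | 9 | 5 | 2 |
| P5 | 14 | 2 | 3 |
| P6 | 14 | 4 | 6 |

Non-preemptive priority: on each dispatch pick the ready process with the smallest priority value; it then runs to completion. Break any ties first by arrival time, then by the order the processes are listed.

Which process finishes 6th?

P6

Gantt: | P0 0-12 | P1 12-20 | P4 20-25 | P5 25-27 | P3 27-45 | P6 45-49 | P2 49-59 |
Completion: P0=12  P1=20  P2=59  P3=45  P4=25  P5=27  P6=49
Finish order: P0 → P1 → P4 → P5 → P3 → P6 → P2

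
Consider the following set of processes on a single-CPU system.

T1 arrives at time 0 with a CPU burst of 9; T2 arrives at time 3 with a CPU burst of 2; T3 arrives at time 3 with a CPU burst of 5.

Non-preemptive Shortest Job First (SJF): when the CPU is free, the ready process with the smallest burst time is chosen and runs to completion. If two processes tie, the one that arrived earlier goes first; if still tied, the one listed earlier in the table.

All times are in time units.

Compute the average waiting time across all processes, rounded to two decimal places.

Gantt: | T1 0-9 | T2 9-11 | T3 11-16 |
Completion: T1=9  T2=11  T3=16
Waiting times: T1=0, T2=6, T3=8
Average waiting = (0+6+8) / 3 = 14/3 = 4.67

4.67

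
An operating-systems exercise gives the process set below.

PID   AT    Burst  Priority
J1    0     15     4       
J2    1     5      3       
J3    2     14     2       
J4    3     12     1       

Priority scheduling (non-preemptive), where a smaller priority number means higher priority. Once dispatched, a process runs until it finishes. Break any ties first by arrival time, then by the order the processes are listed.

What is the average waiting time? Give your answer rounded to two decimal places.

19.25

Gantt: | J1 0-15 | J4 15-27 | J3 27-41 | J2 41-46 |
Completion: J1=15  J2=46  J3=41  J4=27
Turnaround (C−A): J1=15  J2=45  J3=39  J4=24
Waiting times: J1=0, J2=40, J3=25, J4=12
Average waiting = (0+40+25+12) / 4 = 77/4 = 19.25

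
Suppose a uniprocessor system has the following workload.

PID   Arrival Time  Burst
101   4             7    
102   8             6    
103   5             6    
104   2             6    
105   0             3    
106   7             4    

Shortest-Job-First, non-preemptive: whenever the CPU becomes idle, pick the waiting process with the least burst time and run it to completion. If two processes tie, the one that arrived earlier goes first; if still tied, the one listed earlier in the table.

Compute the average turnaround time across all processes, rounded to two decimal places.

12.50

Timeline: | 105 0-3 | 104 3-9 | 106 9-13 | 103 13-19 | 102 19-25 | 101 25-32 |
Completion: 101=32  102=25  103=19  104=9  105=3  106=13
Turnaround times: 101=28, 102=17, 103=14, 104=7, 105=3, 106=6
Average turnaround = (28+17+14+7+3+6) / 6 = 75/6 = 12.50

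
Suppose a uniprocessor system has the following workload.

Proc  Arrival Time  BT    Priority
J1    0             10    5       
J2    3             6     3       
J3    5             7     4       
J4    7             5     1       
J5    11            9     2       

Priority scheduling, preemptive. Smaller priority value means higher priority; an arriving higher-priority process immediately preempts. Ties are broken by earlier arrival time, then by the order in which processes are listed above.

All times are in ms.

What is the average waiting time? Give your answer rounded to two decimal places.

Schedule: | J1 0-3 | J2 3-7 | J4 7-12 | J5 12-21 | J2 21-23 | J3 23-30 | J1 30-37 |
Completion: J1=37  J2=23  J3=30  J4=12  J5=21
Turnaround (C−A): J1=37  J2=20  J3=25  J4=5  J5=10
Waiting times: J1=27, J2=14, J3=18, J4=0, J5=1
Average waiting = (27+14+18+0+1) / 5 = 60/5 = 12.00

12.00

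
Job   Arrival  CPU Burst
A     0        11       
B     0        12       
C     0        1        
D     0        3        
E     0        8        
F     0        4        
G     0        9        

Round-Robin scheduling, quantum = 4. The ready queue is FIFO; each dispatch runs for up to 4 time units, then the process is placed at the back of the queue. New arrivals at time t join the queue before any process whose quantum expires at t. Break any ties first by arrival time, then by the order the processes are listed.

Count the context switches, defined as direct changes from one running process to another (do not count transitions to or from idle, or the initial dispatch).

Timeline: | A 0-4 | B 4-8 | C 8-9 | D 9-12 | E 12-16 | F 16-20 | G 20-24 | A 24-28 | B 28-32 | E 32-36 | G 36-40 | A 40-43 | B 43-47 | G 47-48 |
Completion: A=43  B=47  C=9  D=12  E=36  F=20  G=48
Turnaround (C−A): A=43  B=47  C=9  D=12  E=36  F=20  G=48

13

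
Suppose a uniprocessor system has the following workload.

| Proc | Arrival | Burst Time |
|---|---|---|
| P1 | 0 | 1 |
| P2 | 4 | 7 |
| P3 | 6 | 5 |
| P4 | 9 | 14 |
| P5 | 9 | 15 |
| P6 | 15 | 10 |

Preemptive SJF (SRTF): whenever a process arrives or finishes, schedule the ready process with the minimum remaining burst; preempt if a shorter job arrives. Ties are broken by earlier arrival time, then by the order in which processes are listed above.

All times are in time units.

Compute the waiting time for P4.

17

Timeline: | P1 0-1 | idle 1-4 | P2 4-11 | P3 11-16 | P6 16-26 | P4 26-40 | P5 40-55 |
Completion: P1=1  P2=11  P3=16  P4=40  P5=55  P6=26
Waiting(P4) = turnaround − burst = 31 − 14 = 17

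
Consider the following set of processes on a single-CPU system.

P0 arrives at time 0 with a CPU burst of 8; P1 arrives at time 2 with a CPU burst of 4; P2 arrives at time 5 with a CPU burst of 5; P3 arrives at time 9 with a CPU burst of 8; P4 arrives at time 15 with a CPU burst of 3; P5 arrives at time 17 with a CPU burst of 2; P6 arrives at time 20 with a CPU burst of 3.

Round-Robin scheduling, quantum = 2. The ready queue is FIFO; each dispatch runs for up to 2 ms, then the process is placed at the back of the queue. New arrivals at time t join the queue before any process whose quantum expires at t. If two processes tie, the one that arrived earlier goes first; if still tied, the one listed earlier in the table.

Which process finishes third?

P2

Gantt: | P0 0-2 | P1 2-4 | P0 4-6 | P1 6-8 | P2 8-10 | P0 10-12 | P3 12-14 | P2 14-16 | P0 16-18 | P3 18-20 | P4 20-22 | P2 22-23 | P5 23-25 | P6 25-27 | P3 27-29 | P4 29-30 | P6 30-31 | P3 31-33 |
Completion: P0=18  P1=8  P2=23  P3=33  P4=30  P5=25  P6=31
Turnaround (C−A): P0=18  P1=6  P2=18  P3=24  P4=15  P5=8  P6=11
Finish order: P1 → P0 → P2 → P5 → P4 → P6 → P3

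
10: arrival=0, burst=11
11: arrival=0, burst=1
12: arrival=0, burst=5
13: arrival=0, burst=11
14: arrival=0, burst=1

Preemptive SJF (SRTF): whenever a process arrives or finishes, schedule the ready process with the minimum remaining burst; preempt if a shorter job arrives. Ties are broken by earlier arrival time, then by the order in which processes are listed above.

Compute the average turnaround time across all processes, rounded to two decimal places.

Timeline: | 11 0-1 | 14 1-2 | 12 2-7 | 10 7-18 | 13 18-29 |
Completion: 10=18  11=1  12=7  13=29  14=2
Turnaround times: 10=18, 11=1, 12=7, 13=29, 14=2
Average turnaround = (18+1+7+29+2) / 5 = 57/5 = 11.40

11.40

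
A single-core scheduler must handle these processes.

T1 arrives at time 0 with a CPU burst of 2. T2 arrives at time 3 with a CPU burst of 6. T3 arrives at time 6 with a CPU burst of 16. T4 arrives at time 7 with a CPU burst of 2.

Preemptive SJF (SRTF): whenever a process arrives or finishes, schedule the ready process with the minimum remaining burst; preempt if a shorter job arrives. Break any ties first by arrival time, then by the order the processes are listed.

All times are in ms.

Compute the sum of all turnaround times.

Schedule: | T1 0-2 | idle 2-3 | T2 3-9 | T4 9-11 | T3 11-27 |
Completion: T1=2  T2=9  T3=27  T4=11
Turnaround (C−A): T1=2  T2=6  T3=21  T4=4
Turnaround = completion − arrival: T1=2, T2=6, T3=21, T4=4
Total turnaround = 2 + 6 + 21 + 4 = 33

33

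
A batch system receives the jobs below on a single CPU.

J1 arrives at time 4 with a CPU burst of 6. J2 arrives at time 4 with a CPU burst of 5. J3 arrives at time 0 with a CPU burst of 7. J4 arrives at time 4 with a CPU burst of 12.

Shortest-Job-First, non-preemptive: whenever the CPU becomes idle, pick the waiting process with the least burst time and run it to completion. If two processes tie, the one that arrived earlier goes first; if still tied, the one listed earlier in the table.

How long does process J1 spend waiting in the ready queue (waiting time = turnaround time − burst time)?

8

Gantt: | J3 0-7 | J2 7-12 | J1 12-18 | J4 18-30 |
Completion: J1=18  J2=12  J3=7  J4=30
Waiting(J1) = turnaround − burst = 14 − 6 = 8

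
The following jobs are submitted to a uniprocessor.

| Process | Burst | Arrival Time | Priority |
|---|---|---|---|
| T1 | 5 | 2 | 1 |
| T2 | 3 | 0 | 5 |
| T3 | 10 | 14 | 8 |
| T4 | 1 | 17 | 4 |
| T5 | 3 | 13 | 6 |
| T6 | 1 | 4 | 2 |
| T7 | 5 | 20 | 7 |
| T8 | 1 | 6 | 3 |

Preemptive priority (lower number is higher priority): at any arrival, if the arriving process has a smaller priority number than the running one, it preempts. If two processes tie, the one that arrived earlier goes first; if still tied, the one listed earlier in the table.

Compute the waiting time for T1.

0

Gantt: | T2 0-2 | T1 2-7 | T6 7-8 | T8 8-9 | T2 9-10 | idle 10-13 | T5 13-16 | T3 16-17 | T4 17-18 | T3 18-20 | T7 20-25 | T3 25-32 |
Completion: T1=7  T2=10  T3=32  T4=18  T5=16  T6=8  T7=25  T8=9
Turnaround (C−A): T1=5  T2=10  T3=18  T4=1  T5=3  T6=4  T7=5  T8=3
Waiting(T1) = turnaround − burst = 5 − 5 = 0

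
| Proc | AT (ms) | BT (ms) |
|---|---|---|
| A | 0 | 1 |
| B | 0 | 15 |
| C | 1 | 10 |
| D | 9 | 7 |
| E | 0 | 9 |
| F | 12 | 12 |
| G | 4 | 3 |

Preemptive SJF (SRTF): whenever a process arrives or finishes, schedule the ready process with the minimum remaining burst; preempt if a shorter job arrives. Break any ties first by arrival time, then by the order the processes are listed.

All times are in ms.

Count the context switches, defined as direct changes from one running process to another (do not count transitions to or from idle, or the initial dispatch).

Gantt: | A 0-1 | E 1-4 | G 4-7 | E 7-13 | D 13-20 | C 20-30 | F 30-42 | B 42-57 |
Completion: A=1  B=57  C=30  D=20  E=13  F=42  G=7

7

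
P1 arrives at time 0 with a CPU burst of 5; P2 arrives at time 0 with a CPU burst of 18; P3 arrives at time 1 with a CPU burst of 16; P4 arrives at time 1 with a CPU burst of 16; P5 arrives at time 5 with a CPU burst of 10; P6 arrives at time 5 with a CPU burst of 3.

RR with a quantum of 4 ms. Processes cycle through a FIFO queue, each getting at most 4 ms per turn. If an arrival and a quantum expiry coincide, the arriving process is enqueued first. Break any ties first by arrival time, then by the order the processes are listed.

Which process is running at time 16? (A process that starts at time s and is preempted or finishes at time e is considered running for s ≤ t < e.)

Gantt: | P1 0-4 | P2 4-8 | P3 8-12 | P4 12-16 | P1 16-17 | P5 17-21 | P6 21-24 | P2 24-28 | P3 28-32 | P4 32-36 | P5 36-40 | P2 40-44 | P3 44-48 | P4 48-52 | P5 52-54 | P2 54-58 | P3 58-62 | P4 62-66 | P2 66-68 |
Completion: P1=17  P2=68  P3=62  P4=66  P5=54  P6=24
Turnaround (C−A): P1=17  P2=68  P3=61  P4=65  P5=49  P6=19

P1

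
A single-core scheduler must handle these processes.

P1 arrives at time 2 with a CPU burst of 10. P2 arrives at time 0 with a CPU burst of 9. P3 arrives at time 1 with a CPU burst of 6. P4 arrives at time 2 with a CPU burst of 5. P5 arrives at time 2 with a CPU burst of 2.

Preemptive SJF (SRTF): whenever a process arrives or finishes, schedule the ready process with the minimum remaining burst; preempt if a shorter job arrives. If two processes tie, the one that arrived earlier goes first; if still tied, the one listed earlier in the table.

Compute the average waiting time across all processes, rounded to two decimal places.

8.40

Timeline: | P2 0-1 | P3 1-2 | P5 2-4 | P3 4-9 | P4 9-14 | P2 14-22 | P1 22-32 |
Completion: P1=32  P2=22  P3=9  P4=14  P5=4
Turnaround (C−A): P1=30  P2=22  P3=8  P4=12  P5=2
Waiting times: P1=20, P2=13, P3=2, P4=7, P5=0
Average waiting = (20+13+2+7+0) / 5 = 42/5 = 8.40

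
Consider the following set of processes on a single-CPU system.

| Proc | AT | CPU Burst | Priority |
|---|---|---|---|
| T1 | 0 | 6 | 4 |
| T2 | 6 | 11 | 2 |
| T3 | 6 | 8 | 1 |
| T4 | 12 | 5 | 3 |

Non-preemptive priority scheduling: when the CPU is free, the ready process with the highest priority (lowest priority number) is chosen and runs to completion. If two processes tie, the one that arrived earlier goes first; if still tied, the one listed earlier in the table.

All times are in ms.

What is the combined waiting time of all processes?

21

Schedule: | T1 0-6 | T3 6-14 | T2 14-25 | T4 25-30 |
Completion: T1=6  T2=25  T3=14  T4=30
Waiting = turnaround − burst: T1=0, T2=8, T3=0, T4=13
Total waiting = 0 + 8 + 0 + 13 = 21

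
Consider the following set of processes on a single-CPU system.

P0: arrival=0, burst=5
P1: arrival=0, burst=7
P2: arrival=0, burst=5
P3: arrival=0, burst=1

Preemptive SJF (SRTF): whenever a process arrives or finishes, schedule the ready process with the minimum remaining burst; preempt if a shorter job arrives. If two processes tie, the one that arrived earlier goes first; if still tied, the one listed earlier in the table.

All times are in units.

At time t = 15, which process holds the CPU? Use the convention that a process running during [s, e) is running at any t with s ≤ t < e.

Timeline: | P3 0-1 | P0 1-6 | P2 6-11 | P1 11-18 |
Completion: P0=6  P1=18  P2=11  P3=1

P1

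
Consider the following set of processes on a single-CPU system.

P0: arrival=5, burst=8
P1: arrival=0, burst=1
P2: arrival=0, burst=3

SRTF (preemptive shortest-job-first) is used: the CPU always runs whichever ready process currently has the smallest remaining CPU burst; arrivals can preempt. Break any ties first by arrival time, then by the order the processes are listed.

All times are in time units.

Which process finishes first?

P1

Gantt: | P1 0-1 | P2 1-4 | idle 4-5 | P0 5-13 |
Completion: P0=13  P1=1  P2=4
Turnaround (C−A): P0=8  P1=1  P2=4
Finish order: P1 → P2 → P0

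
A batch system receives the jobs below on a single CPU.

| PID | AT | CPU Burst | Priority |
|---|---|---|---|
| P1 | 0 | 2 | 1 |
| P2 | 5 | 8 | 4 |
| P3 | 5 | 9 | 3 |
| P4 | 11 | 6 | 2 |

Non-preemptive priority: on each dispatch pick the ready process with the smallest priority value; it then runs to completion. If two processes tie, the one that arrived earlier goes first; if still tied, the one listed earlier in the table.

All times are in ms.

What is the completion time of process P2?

Timeline: | P1 0-2 | idle 2-5 | P3 5-14 | P4 14-20 | P2 20-28 |
Completion: P1=2  P2=28  P3=14  P4=20
Turnaround (C−A): P1=2  P2=23  P3=9  P4=9

28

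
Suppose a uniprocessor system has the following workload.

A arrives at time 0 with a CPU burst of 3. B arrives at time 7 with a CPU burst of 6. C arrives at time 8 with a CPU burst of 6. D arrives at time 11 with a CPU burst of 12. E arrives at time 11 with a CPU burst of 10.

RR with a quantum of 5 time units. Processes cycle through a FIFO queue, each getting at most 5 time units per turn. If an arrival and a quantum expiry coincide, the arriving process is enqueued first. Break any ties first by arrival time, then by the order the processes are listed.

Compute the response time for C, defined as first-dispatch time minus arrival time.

4

Schedule: | A 0-3 | idle 3-7 | B 7-12 | C 12-17 | D 17-22 | E 22-27 | B 27-28 | C 28-29 | D 29-34 | E 34-39 | D 39-41 |
Completion: A=3  B=28  C=29  D=41  E=39
Turnaround (C−A): A=3  B=21  C=21  D=30  E=28
Response(C) = first start − arrival = 12 − 8 = 4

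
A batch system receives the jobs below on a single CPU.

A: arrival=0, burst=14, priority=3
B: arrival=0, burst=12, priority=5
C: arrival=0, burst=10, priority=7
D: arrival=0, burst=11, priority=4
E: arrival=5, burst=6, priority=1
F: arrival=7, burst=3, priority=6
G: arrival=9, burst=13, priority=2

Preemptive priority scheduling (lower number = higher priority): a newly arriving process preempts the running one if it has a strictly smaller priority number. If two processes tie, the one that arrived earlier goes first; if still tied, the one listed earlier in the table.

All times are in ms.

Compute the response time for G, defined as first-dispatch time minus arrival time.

Schedule: | A 0-5 | E 5-11 | G 11-24 | A 24-33 | D 33-44 | B 44-56 | F 56-59 | C 59-69 |
Completion: A=33  B=56  C=69  D=44  E=11  F=59  G=24
Response(G) = first start − arrival = 11 − 9 = 2

2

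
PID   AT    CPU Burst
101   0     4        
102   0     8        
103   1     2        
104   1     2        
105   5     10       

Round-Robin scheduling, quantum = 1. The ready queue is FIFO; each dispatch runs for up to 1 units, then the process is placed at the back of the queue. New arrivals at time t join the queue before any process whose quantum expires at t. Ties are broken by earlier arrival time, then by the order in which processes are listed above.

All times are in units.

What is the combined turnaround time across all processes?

Gantt: | 101 0-1 | 102 1-2 | 103 2-3 | 104 3-4 | 101 4-5 | 102 5-6 | 103 6-7 | 104 7-8 | 105 8-9 | 101 9-10 | 102 10-11 | 105 11-12 | 101 12-13 | 102 13-14 | 105 14-15 | 102 15-16 | 105 16-17 | 102 17-18 | 105 18-19 | 102 19-20 | 105 20-21 | 102 21-22 | 105 22-26 |
Completion: 101=13  102=22  103=7  104=8  105=26
Turnaround (C−A): 101=13  102=22  103=6  104=7  105=21
Turnaround = completion − arrival: 101=13, 102=22, 103=6, 104=7, 105=21
Total turnaround = 13 + 22 + 6 + 7 + 21 = 69

69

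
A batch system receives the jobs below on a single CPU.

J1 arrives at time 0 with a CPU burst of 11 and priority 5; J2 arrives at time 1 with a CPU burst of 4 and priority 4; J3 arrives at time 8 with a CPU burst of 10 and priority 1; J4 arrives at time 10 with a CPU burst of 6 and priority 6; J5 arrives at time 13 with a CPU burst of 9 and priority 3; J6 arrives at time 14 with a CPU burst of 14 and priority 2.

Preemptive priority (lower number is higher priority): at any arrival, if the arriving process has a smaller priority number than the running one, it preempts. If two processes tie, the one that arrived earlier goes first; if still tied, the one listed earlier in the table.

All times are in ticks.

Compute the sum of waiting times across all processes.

98

Gantt: | J1 0-1 | J2 1-5 | J1 5-8 | J3 8-18 | J6 18-32 | J5 32-41 | J1 41-48 | J4 48-54 |
Completion: J1=48  J2=5  J3=18  J4=54  J5=41  J6=32
Waiting = turnaround − burst: J1=37, J2=0, J3=0, J4=38, J5=19, J6=4
Total waiting = 37 + 0 + 0 + 38 + 19 + 4 = 98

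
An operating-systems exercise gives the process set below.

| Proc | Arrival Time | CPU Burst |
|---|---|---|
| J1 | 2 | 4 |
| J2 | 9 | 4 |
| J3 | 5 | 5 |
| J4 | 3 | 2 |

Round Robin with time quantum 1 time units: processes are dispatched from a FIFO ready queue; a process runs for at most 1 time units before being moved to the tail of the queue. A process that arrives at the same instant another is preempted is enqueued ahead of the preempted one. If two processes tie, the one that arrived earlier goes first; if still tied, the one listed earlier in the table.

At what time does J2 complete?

Timeline: | idle 0-2 | J1 2-3 | J4 3-4 | J1 4-5 | J4 5-6 | J3 6-7 | J1 7-8 | J3 8-9 | J1 9-10 | J2 10-11 | J3 11-12 | J2 12-13 | J3 13-14 | J2 14-15 | J3 15-16 | J2 16-17 |
Completion: J1=10  J2=17  J3=16  J4=6

17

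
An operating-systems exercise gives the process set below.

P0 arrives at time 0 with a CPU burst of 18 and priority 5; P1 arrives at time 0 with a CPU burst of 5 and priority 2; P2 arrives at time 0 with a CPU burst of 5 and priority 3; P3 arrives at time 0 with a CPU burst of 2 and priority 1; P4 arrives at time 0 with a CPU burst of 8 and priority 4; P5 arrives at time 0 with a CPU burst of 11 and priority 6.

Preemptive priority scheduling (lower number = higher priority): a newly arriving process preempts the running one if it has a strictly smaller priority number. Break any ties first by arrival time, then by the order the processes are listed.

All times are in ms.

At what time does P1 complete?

Gantt: | P3 0-2 | P1 2-7 | P2 7-12 | P4 12-20 | P0 20-38 | P5 38-49 |
Completion: P0=38  P1=7  P2=12  P3=2  P4=20  P5=49
Turnaround (C−A): P0=38  P1=7  P2=12  P3=2  P4=20  P5=49

7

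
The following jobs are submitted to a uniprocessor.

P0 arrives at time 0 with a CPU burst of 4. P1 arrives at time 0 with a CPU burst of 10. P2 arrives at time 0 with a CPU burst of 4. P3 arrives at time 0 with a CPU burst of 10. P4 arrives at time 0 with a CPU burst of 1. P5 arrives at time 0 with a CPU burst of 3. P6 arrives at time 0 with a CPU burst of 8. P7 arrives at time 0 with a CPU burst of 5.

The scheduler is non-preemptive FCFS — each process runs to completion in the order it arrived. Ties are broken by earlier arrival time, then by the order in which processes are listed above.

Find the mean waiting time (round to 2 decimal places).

20.63

Timeline: | P0 0-4 | P1 4-14 | P2 14-18 | P3 18-28 | P4 28-29 | P5 29-32 | P6 32-40 | P7 40-45 |
Completion: P0=4  P1=14  P2=18  P3=28  P4=29  P5=32  P6=40  P7=45
Waiting times: P0=0, P1=4, P2=14, P3=18, P4=28, P5=29, P6=32, P7=40
Average waiting = (0+4+14+18+28+29+32+40) / 8 = 165/8 = 20.63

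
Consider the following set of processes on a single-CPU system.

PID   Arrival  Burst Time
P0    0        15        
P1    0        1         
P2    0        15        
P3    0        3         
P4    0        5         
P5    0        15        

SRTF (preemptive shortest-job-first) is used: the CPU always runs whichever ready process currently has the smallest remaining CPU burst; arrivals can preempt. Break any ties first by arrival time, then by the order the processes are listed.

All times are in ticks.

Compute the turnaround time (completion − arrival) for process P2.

39

Gantt: | P1 0-1 | P3 1-4 | P4 4-9 | P0 9-24 | P2 24-39 | P5 39-54 |
Completion: P0=24  P1=1  P2=39  P3=4  P4=9  P5=54
Turnaround (C−A): P0=24  P1=1  P2=39  P3=4  P4=9  P5=54
Turnaround(P2) = completion − arrival = 39 − 0 = 39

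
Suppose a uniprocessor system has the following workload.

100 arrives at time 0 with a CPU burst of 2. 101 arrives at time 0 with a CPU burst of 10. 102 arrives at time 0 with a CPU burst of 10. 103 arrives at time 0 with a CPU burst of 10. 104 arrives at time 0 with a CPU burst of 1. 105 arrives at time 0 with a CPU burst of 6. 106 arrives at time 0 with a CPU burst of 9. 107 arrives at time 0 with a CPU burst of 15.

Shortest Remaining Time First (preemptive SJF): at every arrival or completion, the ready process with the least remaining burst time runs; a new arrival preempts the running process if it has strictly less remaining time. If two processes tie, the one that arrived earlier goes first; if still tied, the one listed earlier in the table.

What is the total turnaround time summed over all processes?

208

Gantt: | 104 0-1 | 100 1-3 | 105 3-9 | 106 9-18 | 101 18-28 | 102 28-38 | 103 38-48 | 107 48-63 |
Completion: 100=3  101=28  102=38  103=48  104=1  105=9  106=18  107=63
Turnaround (C−A): 100=3  101=28  102=38  103=48  104=1  105=9  106=18  107=63
Turnaround = completion − arrival: 100=3, 101=28, 102=38, 103=48, 104=1, 105=9, 106=18, 107=63
Total turnaround = 3 + 28 + 38 + 48 + 1 + 9 + 18 + 63 = 208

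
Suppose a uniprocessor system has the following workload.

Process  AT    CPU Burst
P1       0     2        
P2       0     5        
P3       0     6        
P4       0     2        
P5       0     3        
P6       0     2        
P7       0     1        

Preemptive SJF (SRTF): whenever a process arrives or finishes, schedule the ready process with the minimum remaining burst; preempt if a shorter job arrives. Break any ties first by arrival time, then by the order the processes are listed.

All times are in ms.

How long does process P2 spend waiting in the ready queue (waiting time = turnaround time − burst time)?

10

Timeline: | P7 0-1 | P1 1-3 | P4 3-5 | P6 5-7 | P5 7-10 | P2 10-15 | P3 15-21 |
Completion: P1=3  P2=15  P3=21  P4=5  P5=10  P6=7  P7=1
Waiting(P2) = turnaround − burst = 15 − 5 = 10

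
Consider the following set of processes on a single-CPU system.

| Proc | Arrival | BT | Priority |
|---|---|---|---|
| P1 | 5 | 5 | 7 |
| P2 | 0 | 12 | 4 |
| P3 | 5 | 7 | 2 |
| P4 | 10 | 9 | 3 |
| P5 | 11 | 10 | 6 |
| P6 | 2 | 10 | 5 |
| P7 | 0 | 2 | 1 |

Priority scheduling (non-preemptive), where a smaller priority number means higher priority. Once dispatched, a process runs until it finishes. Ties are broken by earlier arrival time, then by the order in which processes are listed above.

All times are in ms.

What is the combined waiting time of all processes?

124

Schedule: | P7 0-2 | P2 2-14 | P3 14-21 | P4 21-30 | P6 30-40 | P5 40-50 | P1 50-55 |
Completion: P1=55  P2=14  P3=21  P4=30  P5=50  P6=40  P7=2
Turnaround (C−A): P1=50  P2=14  P3=16  P4=20  P5=39  P6=38  P7=2
Waiting = turnaround − burst: P1=45, P2=2, P3=9, P4=11, P5=29, P6=28, P7=0
Total waiting = 45 + 2 + 9 + 11 + 29 + 28 + 0 = 124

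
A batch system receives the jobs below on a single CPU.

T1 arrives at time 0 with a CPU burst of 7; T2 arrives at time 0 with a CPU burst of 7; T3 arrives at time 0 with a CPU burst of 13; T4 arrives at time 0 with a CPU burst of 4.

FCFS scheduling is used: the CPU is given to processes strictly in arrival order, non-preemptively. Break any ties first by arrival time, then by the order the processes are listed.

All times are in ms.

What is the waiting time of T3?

14

Schedule: | T1 0-7 | T2 7-14 | T3 14-27 | T4 27-31 |
Completion: T1=7  T2=14  T3=27  T4=31
Turnaround (C−A): T1=7  T2=14  T3=27  T4=31
Waiting(T3) = turnaround − burst = 27 − 13 = 14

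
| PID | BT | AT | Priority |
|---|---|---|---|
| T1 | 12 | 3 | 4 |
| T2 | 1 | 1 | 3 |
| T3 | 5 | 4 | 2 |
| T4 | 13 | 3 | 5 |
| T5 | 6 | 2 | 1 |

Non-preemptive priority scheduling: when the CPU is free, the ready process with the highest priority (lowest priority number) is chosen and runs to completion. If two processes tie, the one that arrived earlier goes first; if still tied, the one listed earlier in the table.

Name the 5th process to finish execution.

Schedule: | idle 0-1 | T2 1-2 | T5 2-8 | T3 8-13 | T1 13-25 | T4 25-38 |
Completion: T1=25  T2=2  T3=13  T4=38  T5=8
Turnaround (C−A): T1=22  T2=1  T3=9  T4=35  T5=6
Finish order: T2 → T5 → T3 → T1 → T4

T4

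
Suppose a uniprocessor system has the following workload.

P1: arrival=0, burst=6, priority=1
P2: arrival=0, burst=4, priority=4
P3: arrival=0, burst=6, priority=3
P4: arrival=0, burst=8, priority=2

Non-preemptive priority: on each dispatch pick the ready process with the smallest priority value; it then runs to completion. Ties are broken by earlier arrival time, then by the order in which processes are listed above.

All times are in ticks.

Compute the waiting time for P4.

Timeline: | P1 0-6 | P4 6-14 | P3 14-20 | P2 20-24 |
Completion: P1=6  P2=24  P3=20  P4=14
Turnaround (C−A): P1=6  P2=24  P3=20  P4=14
Waiting(P4) = turnaround − burst = 14 − 8 = 6

6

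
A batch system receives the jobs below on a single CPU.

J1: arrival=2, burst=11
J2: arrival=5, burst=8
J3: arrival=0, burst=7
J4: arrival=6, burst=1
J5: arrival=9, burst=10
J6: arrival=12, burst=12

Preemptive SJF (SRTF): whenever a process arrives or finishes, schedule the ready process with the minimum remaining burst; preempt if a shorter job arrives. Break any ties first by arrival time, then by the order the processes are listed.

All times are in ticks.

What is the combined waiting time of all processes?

60

Gantt: | J3 0-7 | J4 7-8 | J2 8-16 | J5 16-26 | J1 26-37 | J6 37-49 |
Completion: J1=37  J2=16  J3=7  J4=8  J5=26  J6=49
Waiting = turnaround − burst: J1=24, J2=3, J3=0, J4=1, J5=7, J6=25
Total waiting = 24 + 3 + 0 + 1 + 7 + 25 = 60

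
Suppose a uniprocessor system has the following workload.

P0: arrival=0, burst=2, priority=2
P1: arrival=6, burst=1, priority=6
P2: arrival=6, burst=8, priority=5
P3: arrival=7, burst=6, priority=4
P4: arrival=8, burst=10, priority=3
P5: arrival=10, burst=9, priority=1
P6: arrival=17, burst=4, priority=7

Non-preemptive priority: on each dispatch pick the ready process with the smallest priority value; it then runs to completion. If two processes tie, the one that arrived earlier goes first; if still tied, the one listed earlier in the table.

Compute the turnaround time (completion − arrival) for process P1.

Schedule: | P0 0-2 | idle 2-6 | P2 6-14 | P5 14-23 | P4 23-33 | P3 33-39 | P1 39-40 | P6 40-44 |
Completion: P0=2  P1=40  P2=14  P3=39  P4=33  P5=23  P6=44
Turnaround (C−A): P0=2  P1=34  P2=8  P3=32  P4=25  P5=13  P6=27
Turnaround(P1) = completion − arrival = 40 − 6 = 34

34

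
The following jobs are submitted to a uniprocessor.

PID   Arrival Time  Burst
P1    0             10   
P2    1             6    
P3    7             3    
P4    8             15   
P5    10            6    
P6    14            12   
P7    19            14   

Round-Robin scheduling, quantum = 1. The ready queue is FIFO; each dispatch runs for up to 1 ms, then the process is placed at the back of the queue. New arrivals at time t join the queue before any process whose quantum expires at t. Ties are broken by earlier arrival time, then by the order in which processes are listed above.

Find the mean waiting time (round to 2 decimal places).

Schedule: | P1 0-1 | P2 1-2 | P1 2-3 | P2 3-4 | P1 4-5 | P2 5-6 | P1 6-7 | P2 7-8 | P3 8-9 | P1 9-10 | P4 10-11 | P2 11-12 | P3 12-13 | P5 13-14 | P1 14-15 | P4 15-16 | P2 16-17 | P3 17-18 | P6 18-19 | P5 19-20 | P1 20-21 | P4 21-22 | P7 22-23 | P6 23-24 | P5 24-25 | P1 25-26 | P4 26-27 | P7 27-28 | P6 28-29 | P5 29-30 | P1 30-31 | P4 31-32 | P7 32-33 | P6 33-34 | P5 34-35 | P1 35-36 | P4 36-37 | P7 37-38 | P6 38-39 | P5 39-40 | P4 40-41 | P7 41-42 | P6 42-43 | P4 43-44 | P7 44-45 | P6 45-46 | P4 46-47 | P7 47-48 | P6 48-49 | P4 49-50 | P7 50-51 | P6 51-52 | P4 52-53 | P7 53-54 | P6 54-55 | P4 55-56 | P7 56-57 | P6 57-58 | P4 58-59 | P7 59-60 | P6 60-61 | P4 61-62 | P7 62-63 | P4 63-64 | P7 64-66 |
Completion: P1=36  P2=17  P3=18  P4=64  P5=40  P6=61  P7=66
Waiting times: P1=26, P2=10, P3=8, P4=41, P5=24, P6=35, P7=33
Average waiting = (26+10+8+41+24+35+33) / 7 = 177/7 = 25.29

25.29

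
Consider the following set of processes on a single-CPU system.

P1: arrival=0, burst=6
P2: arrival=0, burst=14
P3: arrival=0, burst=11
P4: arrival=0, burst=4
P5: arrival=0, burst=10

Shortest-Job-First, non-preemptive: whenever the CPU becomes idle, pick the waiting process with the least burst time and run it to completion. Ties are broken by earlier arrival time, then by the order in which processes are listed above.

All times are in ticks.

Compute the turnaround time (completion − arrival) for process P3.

Schedule: | P4 0-4 | P1 4-10 | P5 10-20 | P3 20-31 | P2 31-45 |
Completion: P1=10  P2=45  P3=31  P4=4  P5=20
Turnaround(P3) = completion − arrival = 31 − 0 = 31

31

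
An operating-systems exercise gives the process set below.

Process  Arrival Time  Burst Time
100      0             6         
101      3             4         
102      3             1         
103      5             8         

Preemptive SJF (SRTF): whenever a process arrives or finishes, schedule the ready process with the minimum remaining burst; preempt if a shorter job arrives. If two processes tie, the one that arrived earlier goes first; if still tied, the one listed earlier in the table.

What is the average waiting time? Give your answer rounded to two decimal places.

Gantt: | 100 0-3 | 102 3-4 | 100 4-7 | 101 7-11 | 103 11-19 |
Completion: 100=7  101=11  102=4  103=19
Turnaround (C−A): 100=7  101=8  102=1  103=14
Waiting times: 100=1, 101=4, 102=0, 103=6
Average waiting = (1+4+0+6) / 4 = 11/4 = 2.75

2.75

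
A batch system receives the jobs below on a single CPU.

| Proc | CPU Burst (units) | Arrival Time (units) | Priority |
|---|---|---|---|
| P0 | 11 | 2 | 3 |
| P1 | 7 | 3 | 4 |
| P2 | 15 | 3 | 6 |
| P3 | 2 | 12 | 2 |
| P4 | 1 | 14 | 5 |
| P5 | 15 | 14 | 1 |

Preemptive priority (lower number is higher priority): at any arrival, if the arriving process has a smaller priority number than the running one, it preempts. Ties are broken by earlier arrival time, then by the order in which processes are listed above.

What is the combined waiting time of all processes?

102

Gantt: | idle 0-2 | P0 2-12 | P3 12-14 | P5 14-29 | P0 29-30 | P1 30-37 | P4 37-38 | P2 38-53 |
Completion: P0=30  P1=37  P2=53  P3=14  P4=38  P5=29
Turnaround (C−A): P0=28  P1=34  P2=50  P3=2  P4=24  P5=15
Waiting = turnaround − burst: P0=17, P1=27, P2=35, P3=0, P4=23, P5=0
Total waiting = 17 + 27 + 35 + 0 + 23 + 0 = 102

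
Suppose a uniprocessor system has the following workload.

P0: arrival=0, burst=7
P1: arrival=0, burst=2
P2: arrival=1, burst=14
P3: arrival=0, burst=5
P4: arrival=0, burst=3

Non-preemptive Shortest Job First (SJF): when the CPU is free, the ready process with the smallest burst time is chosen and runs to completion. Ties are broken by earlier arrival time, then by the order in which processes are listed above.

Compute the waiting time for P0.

Timeline: | P1 0-2 | P4 2-5 | P3 5-10 | P0 10-17 | P2 17-31 |
Completion: P0=17  P1=2  P2=31  P3=10  P4=5
Waiting(P0) = turnaround − burst = 17 − 7 = 10

10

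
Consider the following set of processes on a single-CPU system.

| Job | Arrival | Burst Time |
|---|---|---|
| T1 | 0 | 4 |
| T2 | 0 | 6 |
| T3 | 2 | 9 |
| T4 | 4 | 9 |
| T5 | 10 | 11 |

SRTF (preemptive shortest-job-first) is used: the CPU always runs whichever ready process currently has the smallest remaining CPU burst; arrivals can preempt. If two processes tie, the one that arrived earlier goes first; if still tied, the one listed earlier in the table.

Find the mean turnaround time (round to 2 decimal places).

16.80

Gantt: | T1 0-4 | T2 4-10 | T3 10-19 | T4 19-28 | T5 28-39 |
Completion: T1=4  T2=10  T3=19  T4=28  T5=39
Turnaround (C−A): T1=4  T2=10  T3=17  T4=24  T5=29
Turnaround times: T1=4, T2=10, T3=17, T4=24, T5=29
Average turnaround = (4+10+17+24+29) / 5 = 84/5 = 16.80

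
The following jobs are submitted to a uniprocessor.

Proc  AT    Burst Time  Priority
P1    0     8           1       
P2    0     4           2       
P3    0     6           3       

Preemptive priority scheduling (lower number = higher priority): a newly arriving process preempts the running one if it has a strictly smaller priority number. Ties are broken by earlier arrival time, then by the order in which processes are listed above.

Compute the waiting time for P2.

Schedule: | P1 0-8 | P2 8-12 | P3 12-18 |
Completion: P1=8  P2=12  P3=18
Waiting(P2) = turnaround − burst = 12 − 4 = 8

8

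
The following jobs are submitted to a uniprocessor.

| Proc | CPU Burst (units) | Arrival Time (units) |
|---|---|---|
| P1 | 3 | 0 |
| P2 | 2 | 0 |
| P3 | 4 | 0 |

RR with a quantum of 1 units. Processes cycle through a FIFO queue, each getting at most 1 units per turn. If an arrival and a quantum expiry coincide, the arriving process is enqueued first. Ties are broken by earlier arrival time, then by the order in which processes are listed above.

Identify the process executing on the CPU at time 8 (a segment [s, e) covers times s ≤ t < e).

P3

Timeline: | P1 0-1 | P2 1-2 | P3 2-3 | P1 3-4 | P2 4-5 | P3 5-6 | P1 6-7 | P3 7-9 |
Completion: P1=7  P2=5  P3=9
Turnaround (C−A): P1=7  P2=5  P3=9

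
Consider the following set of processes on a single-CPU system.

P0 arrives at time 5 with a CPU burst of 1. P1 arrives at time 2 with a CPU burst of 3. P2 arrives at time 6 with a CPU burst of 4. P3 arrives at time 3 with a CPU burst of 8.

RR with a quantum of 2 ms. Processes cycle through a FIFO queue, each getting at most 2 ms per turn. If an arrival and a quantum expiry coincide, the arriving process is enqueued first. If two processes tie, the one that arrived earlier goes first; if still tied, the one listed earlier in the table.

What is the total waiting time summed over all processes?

Gantt: | idle 0-2 | P1 2-4 | P3 4-6 | P1 6-7 | P0 7-8 | P2 8-10 | P3 10-12 | P2 12-14 | P3 14-18 |
Completion: P0=8  P1=7  P2=14  P3=18
Turnaround (C−A): P0=3  P1=5  P2=8  P3=15
Waiting = turnaround − burst: P0=2, P1=2, P2=4, P3=7
Total waiting = 2 + 2 + 4 + 7 = 15

15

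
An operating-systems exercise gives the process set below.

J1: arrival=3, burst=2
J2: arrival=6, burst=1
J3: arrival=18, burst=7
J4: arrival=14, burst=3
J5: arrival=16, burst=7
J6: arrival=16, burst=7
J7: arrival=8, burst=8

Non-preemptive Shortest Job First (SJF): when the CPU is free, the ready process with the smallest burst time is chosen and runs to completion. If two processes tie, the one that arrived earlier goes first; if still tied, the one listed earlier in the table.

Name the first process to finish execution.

J1

Schedule: | idle 0-3 | J1 3-5 | idle 5-6 | J2 6-7 | idle 7-8 | J7 8-16 | J4 16-19 | J5 19-26 | J6 26-33 | J3 33-40 |
Completion: J1=5  J2=7  J3=40  J4=19  J5=26  J6=33  J7=16
Turnaround (C−A): J1=2  J2=1  J3=22  J4=5  J5=10  J6=17  J7=8
Finish order: J1 → J2 → J7 → J4 → J5 → J6 → J3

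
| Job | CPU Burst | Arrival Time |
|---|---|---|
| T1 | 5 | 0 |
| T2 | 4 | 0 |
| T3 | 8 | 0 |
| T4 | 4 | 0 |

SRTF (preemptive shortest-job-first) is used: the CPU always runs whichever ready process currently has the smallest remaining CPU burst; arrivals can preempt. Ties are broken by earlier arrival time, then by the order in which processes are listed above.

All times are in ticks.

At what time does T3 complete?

21

Schedule: | T2 0-4 | T4 4-8 | T1 8-13 | T3 13-21 |
Completion: T1=13  T2=4  T3=21  T4=8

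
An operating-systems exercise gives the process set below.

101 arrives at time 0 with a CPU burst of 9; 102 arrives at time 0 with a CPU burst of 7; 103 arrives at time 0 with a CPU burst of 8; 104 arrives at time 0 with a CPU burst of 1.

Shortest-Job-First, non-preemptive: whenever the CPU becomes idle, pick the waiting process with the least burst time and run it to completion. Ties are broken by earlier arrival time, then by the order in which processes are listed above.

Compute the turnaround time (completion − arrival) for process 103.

16

Schedule: | 104 0-1 | 102 1-8 | 103 8-16 | 101 16-25 |
Completion: 101=25  102=8  103=16  104=1
Turnaround(103) = completion − arrival = 16 − 0 = 16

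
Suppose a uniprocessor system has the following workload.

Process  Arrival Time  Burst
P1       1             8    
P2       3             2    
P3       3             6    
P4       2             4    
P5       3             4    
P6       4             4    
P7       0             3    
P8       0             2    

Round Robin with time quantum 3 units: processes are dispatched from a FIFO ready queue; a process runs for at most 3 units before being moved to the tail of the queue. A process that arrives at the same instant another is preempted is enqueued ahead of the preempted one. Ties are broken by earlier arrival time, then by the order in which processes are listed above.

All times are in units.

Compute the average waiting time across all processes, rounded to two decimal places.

Timeline: | P7 0-3 | P8 3-5 | P1 5-8 | P4 8-11 | P2 11-13 | P3 13-16 | P5 16-19 | P6 19-22 | P1 22-25 | P4 25-26 | P3 26-29 | P5 29-30 | P6 30-31 | P1 31-33 |
Completion: P1=33  P2=13  P3=29  P4=26  P5=30  P6=31  P7=3  P8=5
Turnaround (C−A): P1=32  P2=10  P3=26  P4=24  P5=27  P6=27  P7=3  P8=5
Waiting times: P1=24, P2=8, P3=20, P4=20, P5=23, P6=23, P7=0, P8=3
Average waiting = (24+8+20+20+23+23+0+3) / 8 = 121/8 = 15.13

15.13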